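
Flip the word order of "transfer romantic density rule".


Original: "transfer romantic density rule"
Words (1..n): transfer | romantic | density | rule
Reversed (n..1): rule | density | romantic | transfer
Result = "rule density romantic transfer"


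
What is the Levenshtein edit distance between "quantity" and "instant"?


Word 1: "quantity" (length 8)
Word 2: "instant" (length 7)
One optimal edit sequence (insert/delete/substitute each cost 1):
  1. delete 'q'  (+1)
  2. substitute 'u' -> 'i'  (+1)
  3. substitute 'a' -> 'n'  (+1)
  4. substitute 'n' -> 's'  (+1)
  5. keep 't'
  6. substitute 'i' -> 'a'  (+1)
  7. substitute 't' -> 'n'  (+1)
  8. substitute 'y' -> 't'  (+1)
Total edit operations: 7
Edit distance = 7


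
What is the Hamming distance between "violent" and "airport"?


Comparing character by character (same length = 7):
  Pos 0: 'v' vs 'a' !=
  Pos 1: 'i' vs 'i' =
  Pos 2: 'o' vs 'r' !=
  Pos 3: 'l' vs 'p' !=
  Pos 4: 'e' vs 'o' !=
  Pos 5: 'n' vs 'r' !=
  Pos 6: 't' vs 't' =
Hamming distance = 5


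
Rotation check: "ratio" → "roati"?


Word: "ratio", Candidate: "roati"
Method: check if candidate is substring of word+word
"ratioratio" contains "roati"? No
Is rotation = No


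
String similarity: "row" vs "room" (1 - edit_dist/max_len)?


Word 1: "row" (length 3)
Word 2: "room" (length 4)
One optimal edit sequence:
  1. keep 'r'
  2. insert 'o'  (+1)
  3. keep 'o'
  4. substitute 'w' -> 'm'  (+1)
Edit distance = 2
Max length = max(3, 4) = 4
Similarity = 1 - 2/4
= 0.5000


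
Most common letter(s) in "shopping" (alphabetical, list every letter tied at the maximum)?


Word: "shopping"
Letter counts:
  'g': 1
  'h': 1
  'i': 1
  'n': 1
  'o': 1
  'p': 2
  's': 1
Maximum count = 2
Most frequent = 'p' (2 times each)


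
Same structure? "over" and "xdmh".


Pattern of "over": [0, 1, 2, 3]
Pattern of "xdmh": [0, 1, 2, 3]
Patterns match
Same pattern = Yes


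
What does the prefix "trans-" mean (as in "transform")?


Prefix: trans-
As in: transform -> trans- + form
Meaning = across


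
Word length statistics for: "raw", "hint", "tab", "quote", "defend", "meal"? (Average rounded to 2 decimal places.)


Lengths: "raw"=3, "hint"=4, "tab"=3, "quote"=5, "defend"=6, "meal"=4
Sum = 25, Count = 6
Average = 25/6 = 4.17
= avg=4.17, min=3, max=6


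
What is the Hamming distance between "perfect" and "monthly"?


Comparing character by character (same length = 7):
  Pos 0: 'p' vs 'm' !=
  Pos 1: 'e' vs 'o' !=
  Pos 2: 'r' vs 'n' !=
  Pos 3: 'f' vs 't' !=
  Pos 4: 'e' vs 'h' !=
  Pos 5: 'c' vs 'l' !=
  Pos 6: 't' vs 'y' !=
Hamming distance = 7


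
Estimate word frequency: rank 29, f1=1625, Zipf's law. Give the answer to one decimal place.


Zipf's law: f(r) = f(1) / r
f(1) = 1625
f(29) = 1625 / 29
= 56.0 occurrences


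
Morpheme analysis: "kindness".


Word: "kindness"
Morphemes: kind / -ness
Each morpheme carries meaning
= 2 morphemes


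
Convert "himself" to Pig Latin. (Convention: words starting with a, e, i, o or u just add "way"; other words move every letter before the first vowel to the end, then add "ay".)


Word: "himself"
Starts with consonant(s) → move to end, add 'ay'
Consonant cluster: "h"
Pig Latin = "imselfhay"


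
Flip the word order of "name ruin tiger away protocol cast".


Original: "name ruin tiger away protocol cast"
Words (1..n): name | ruin | tiger | away | protocol | cast
Reversed (n..1): cast | protocol | away | tiger | ruin | name
Result = "cast protocol away tiger ruin name"


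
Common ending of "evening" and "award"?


Word 1: "evening"
Word 2: "award"
Comparing from end:
  Pos -1: 'g' != 'd' (stop)
LCS = "" (length 0)


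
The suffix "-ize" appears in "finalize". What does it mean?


Suffix: -ize
Example: finalize = final + -ize
Meaning = to make


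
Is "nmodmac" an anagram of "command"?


Word 1: "command" → sorted: acdmmno
Word 2: "nmodmac" → sorted: acdmmno
Same letters? acdmmno == acdmmno
Anagram = Yes


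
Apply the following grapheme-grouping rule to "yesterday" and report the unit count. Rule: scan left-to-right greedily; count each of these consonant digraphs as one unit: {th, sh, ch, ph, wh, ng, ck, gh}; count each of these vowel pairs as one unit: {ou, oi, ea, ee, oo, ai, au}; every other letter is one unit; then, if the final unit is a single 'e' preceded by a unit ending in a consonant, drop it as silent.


Word: "yesterday" (9 letters)
Left-to-right scan:
  1. 'y' (letter)
  2. 'e' (letter)
  3. 's' (letter)
  4. 't' (letter)
  5. 'e' (letter)
  6. 'r' (letter)
  7. 'd' (letter)
  8. 'a' (letter)
  9. 'y' (letter)
Units from scan: 9
Sound units = 9 units


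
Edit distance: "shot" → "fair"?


Word 1: "shot" (length 4)
Word 2: "fair" (length 4)
One optimal edit sequence (insert/delete/substitute each cost 1):
  1. substitute 's' -> 'f'  (+1)
  2. substitute 'h' -> 'a'  (+1)
  3. substitute 'o' -> 'i'  (+1)
  4. substitute 't' -> 'r'  (+1)
Total edit operations: 4
Edit distance = 4


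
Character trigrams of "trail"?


Word: "trail" (length 5)
Number of trigrams = 5 - 3 + 1 = 3
  Position 0: "tra"
  Position 1: "rai"
  Position 2: "ail"
Trigrams = "tra", "rai", "ail"


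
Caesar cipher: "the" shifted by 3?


Word: "the"
Shift: 3
Each letter → (letter + shift) mod 26:
  't' (19) + 3 = 22 → 'w'
  'h' (7) + 3 = 10 → 'k'
  'e' (4) + 3 = 7 → 'h'
Result = "wkh"


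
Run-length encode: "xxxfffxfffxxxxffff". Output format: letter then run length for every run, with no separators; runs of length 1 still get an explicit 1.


String: "xxxfffxfffxxxxffff"
Scanning for consecutive runs:
  'x' x 3
  'f' x 3
  'x' x 1
  'f' x 3
  'x' x 4
  'f' x 4
RLE = "x3f3x1f3x4f4"


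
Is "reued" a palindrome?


Word: "reued"
Reversed: "deuer"
Forward == Backward? reued != deuer
Palindrome = No


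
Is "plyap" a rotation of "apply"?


Word: "apply", Candidate: "plyap"
Method: check if candidate is substring of word+word
"applyapply" contains "plyap"? Yes
Is rotation = Yes


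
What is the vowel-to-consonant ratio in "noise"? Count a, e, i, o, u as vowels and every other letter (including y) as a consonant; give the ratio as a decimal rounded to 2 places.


Word: "noise"
Vowels (a,e,i,o,u): 3
Consonants: 2
Ratio = 3/2
= 1.50


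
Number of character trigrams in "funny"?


Word: "funny" (length 5)
Number of 3-grams = length - 3 + 1 = 5 - 3 + 1
= 3


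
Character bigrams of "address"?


Word: "address" (length 7)
Number of bigrams = 7 - 2 + 1 = 6
  Position 0: "ad"
  Position 1: "dd"
  Position 2: "dr"
  Position 3: "re"
  Position 4: "es"
  Position 5: "ss"
Bigrams = "ad", "dd", "dr", "re", "es", "ss"


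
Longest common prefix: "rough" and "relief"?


Word 1: "rough"
Word 2: "relief"
Comparing from start:
  Pos 0: 'r' == 'r'
  Pos 1: 'o' != 'e' (stop)
LCP = "r" (length 1)


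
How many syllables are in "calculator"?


Word: "calculator"
Syllable breakdown: cal | cu | la | tor
Counting: 4 parts
= 4 syllables


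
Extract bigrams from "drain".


Word: "drain" (length 5)
Number of bigrams = 5 - 2 + 1 = 4
  Position 0: "dr"
  Position 1: "ra"
  Position 2: "ai"
  Position 3: "in"
Bigrams = "dr", "ra", "ai", "in"


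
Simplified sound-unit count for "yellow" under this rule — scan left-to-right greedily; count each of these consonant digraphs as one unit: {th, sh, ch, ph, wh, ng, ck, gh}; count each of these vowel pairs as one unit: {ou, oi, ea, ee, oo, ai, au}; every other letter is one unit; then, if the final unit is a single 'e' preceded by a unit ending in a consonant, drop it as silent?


Word: "yellow" (6 letters)
Left-to-right scan:
  [1] 'y' (letter)
  [2] 'e' (letter)
  [3] 'l' (letter)
  [4] 'l' (letter)
  [5] 'o' (letter)
  [6] 'w' (letter)
Units from scan: 6
Sound units = 6 units


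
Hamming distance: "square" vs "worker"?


Comparing character by character (same length = 6):
  Pos 0: 's' vs 'w' !=
  Pos 1: 'q' vs 'o' !=
  Pos 2: 'u' vs 'r' !=
  Pos 3: 'a' vs 'k' !=
  Pos 4: 'r' vs 'e' !=
  Pos 5: 'e' vs 'r' !=
Hamming distance = 6


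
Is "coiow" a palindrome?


Word: "coiow"
Reversed: "woioc"
Forward == Backward? coiow != woioc
Palindrome = No


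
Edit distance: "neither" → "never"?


Word 1: "neither" (length 7)
Word 2: "never" (length 5)
One optimal edit sequence (insert/delete/substitute each cost 1):
  1. keep 'n'
  2. keep 'e'
  3. delete 'i'  (+1)
  4. delete 't'  (+1)
  5. substitute 'h' -> 'v'  (+1)
  6. keep 'e'
  7. keep 'r'
Total edit operations: 3
Edit distance = 3


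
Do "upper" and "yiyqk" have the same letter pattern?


Pattern of "upper": [0, 1, 1, 2, 3]
Pattern of "yiyqk": [0, 1, 0, 2, 3]
Patterns do not match
Same pattern = No


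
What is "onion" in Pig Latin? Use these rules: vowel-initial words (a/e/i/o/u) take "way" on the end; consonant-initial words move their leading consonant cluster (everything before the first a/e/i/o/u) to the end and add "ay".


Word: "onion"
Starts with vowel → add 'way'
Pig Latin = "onionway"


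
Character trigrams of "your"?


Word: "your" (length 4)
Number of trigrams = 4 - 3 + 1 = 2
  Position 0: "you"
  Position 1: "our"
Trigrams = "you", "our"


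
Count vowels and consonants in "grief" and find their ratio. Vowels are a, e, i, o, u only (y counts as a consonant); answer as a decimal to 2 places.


Word: "grief"
Vowels (a,e,i,o,u): 2
Consonants: 3
Ratio = 2/3
= 0.67


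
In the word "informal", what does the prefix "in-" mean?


Prefix: in-
Example: informal = in- + formal
Meaning = not / into


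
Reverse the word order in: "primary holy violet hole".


Original: "primary holy violet hole"
Words (1..n): primary | holy | violet | hole
Reversed (n..1): hole | violet | holy | primary
Result = "hole violet holy primary"


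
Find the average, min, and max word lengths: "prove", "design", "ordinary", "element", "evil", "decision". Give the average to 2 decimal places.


Lengths: "prove"=5, "design"=6, "ordinary"=8, "element"=7, "evil"=4, "decision"=8
Sum = 38, Count = 6
Average = 38/6 = 6.33
= avg=6.33, min=4, max=8


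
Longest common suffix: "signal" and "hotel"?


Word 1: "signal"
Word 2: "hotel"
Comparing from end:
  Pos -1: 'l' == 'l'
  Pos -2: 'a' != 'e' (stop)
LCS = "l" (length 1)


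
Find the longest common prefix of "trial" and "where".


Word 1: "trial"
Word 2: "where"
Comparing from start:
  Pos 0: 't' != 'w' (stop)
LCP = "" (length 0)


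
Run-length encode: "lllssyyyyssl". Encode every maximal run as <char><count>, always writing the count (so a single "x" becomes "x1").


String: "lllssyyyyssl"
Scanning for consecutive runs:
  'l' x 3
  's' x 2
  'y' x 4
  's' x 2
  'l' x 1
RLE = "l3s2y4s2l1"


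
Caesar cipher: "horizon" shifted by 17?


Word: "horizon"
Shift: 17
Each letter → (letter + shift) mod 26:
  'h' (7) + 17 = 24 → 'y'
  'o' (14) + 17 = 5 → 'f'
  'r' (17) + 17 = 8 → 'i'
  'i' (8) + 17 = 25 → 'z'
  'z' (25) + 17 = 16 → 'q'
  'o' (14) + 17 = 5 → 'f'
  'n' (13) + 17 = 4 → 'e'
Result = "yfizqfe"


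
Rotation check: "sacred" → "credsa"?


Word: "sacred", Candidate: "credsa"
Method: check if candidate is substring of word+word
"sacredsacred" contains "credsa"? Yes
Is rotation = Yes


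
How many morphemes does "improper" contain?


Word: "improper"
Morphemes: im- / proper
Each morpheme carries meaning
= 2 morphemes


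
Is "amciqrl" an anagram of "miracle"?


Word 1: "miracle" → sorted: aceilmr
Word 2: "amciqrl" → sorted: acilmqr
Same letters? aceilmr != acilmqr
Anagram = No


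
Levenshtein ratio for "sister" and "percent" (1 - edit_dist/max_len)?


Word 1: "sister" (length 6)
Word 2: "percent" (length 7)
One optimal edit sequence:
  1. substitute 's' -> 'p'  (+1)
  2. substitute 'i' -> 'e'  (+1)
  3. substitute 's' -> 'r'  (+1)
  4. substitute 't' -> 'c'  (+1)
  5. keep 'e'
  6. insert 'n'  (+1)
  7. substitute 'r' -> 't'  (+1)
Edit distance = 6
Max length = max(6, 7) = 7
Similarity = 1 - 6/7
= 0.1429


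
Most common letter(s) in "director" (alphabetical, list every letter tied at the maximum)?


Word: "director"
Letter counts:
  'c': 1
  'd': 1
  'e': 1
  'i': 1
  'o': 1
  'r': 2
  't': 1
Maximum count = 2
Most frequent = 'r' (2 times each)


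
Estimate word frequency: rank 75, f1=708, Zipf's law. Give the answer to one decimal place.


Zipf's law: f(r) = f(1) / r
f(1) = 708
f(75) = 708 / 75
= 9.4 occurrences


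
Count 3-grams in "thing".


Word: "thing" (length 5)
Number of 3-grams = length - 3 + 1 = 5 - 3 + 1
= 3


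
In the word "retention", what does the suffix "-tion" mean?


Suffix: -tion
Example: retention (retain + -tion, with a spelling change)
Meaning = act or process


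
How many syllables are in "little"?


Word: "little"
Syllable breakdown: lit · tle
Counting: 2 parts
= 2 syllables


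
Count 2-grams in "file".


Word: "file" (length 4)
Number of 2-grams = length - 2 + 1 = 4 - 2 + 1
= 3


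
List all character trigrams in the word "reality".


Word: "reality" (length 7)
Number of trigrams = 7 - 3 + 1 = 5
  Position 0: "rea"
  Position 1: "eal"
  Position 2: "ali"
  Position 3: "lit"
  Position 4: "ity"
Trigrams = "rea", "eal", "ali", "lit", "ity"


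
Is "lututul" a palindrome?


Word: "lututul"
Reversed: "lututul"
Forward == Backward? lututul == lututul
Palindrome = Yes


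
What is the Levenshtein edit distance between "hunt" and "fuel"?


Word 1: "hunt" (length 4)
Word 2: "fuel" (length 4)
One optimal edit sequence (insert/delete/substitute each cost 1):
  1. substitute 'h' -> 'f'  (+1)
  2. keep 'u'
  3. substitute 'n' -> 'e'  (+1)
  4. substitute 't' -> 'l'  (+1)
Total edit operations: 3
Edit distance = 3


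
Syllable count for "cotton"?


Word: "cotton"
Syllable breakdown: cot / ton
Counting: 2 parts
= 2 syllables


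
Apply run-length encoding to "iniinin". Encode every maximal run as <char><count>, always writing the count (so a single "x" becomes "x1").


String: "iniinin"
Scanning for consecutive runs:
  'i' x 1
  'n' x 1
  'i' x 2
  'n' x 1
  'i' x 1
  'n' x 1
RLE = "i1n1i2n1i1n1"


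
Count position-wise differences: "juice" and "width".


Comparing character by character (same length = 5):
  Pos 0: 'j' vs 'w' !=
  Pos 1: 'u' vs 'i' !=
  Pos 2: 'i' vs 'd' !=
  Pos 3: 'c' vs 't' !=
  Pos 4: 'e' vs 'h' !=
Hamming distance = 5


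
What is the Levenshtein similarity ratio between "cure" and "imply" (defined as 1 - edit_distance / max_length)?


Word 1: "cure" (length 4)
Word 2: "imply" (length 5)
One optimal edit sequence:
  1. insert 'i'  (+1)
  2. substitute 'c' -> 'm'  (+1)
  3. substitute 'u' -> 'p'  (+1)
  4. substitute 'r' -> 'l'  (+1)
  5. substitute 'e' -> 'y'  (+1)
Edit distance = 5
Max length = max(4, 5) = 5
Similarity = 1 - 5/5
= 0.0000


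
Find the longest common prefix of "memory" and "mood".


Word 1: "memory"
Word 2: "mood"
Comparing from start:
  Pos 0: 'm' == 'm'
  Pos 1: 'e' != 'o' (stop)
LCP = "m" (length 1)


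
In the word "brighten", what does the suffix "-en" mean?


Suffix: -en
Example: brighten (bright + -en)
Meaning = to make / become


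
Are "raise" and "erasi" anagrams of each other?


Word 1: "raise" → sorted: aeirs
Word 2: "erasi" → sorted: aeirs
Same letters? aeirs == aeirs
Anagram = Yes


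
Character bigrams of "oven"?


Word: "oven" (length 4)
Number of bigrams = 4 - 2 + 1 = 3
  Position 0: "ov"
  Position 1: "ve"
  Position 2: "en"
Bigrams = "ov", "ve", "en"


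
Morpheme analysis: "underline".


Word: "underline"
Morphemes: under- | line
Each morpheme carries meaning
= 2 morphemes


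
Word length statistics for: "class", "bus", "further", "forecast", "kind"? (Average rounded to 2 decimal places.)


Lengths: "class"=5, "bus"=3, "further"=7, "forecast"=8, "kind"=4
Sum = 27, Count = 5
Average = 27/5 = 5.40
= avg=5.40, min=3, max=8


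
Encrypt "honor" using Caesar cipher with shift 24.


Word: "honor"
Shift: 24
Each letter → (letter + shift) mod 26:
  'h' (7) + 24 = 5 → 'f'
  'o' (14) + 24 = 12 → 'm'
  'n' (13) + 24 = 11 → 'l'
  'o' (14) + 24 = 12 → 'm'
  'r' (17) + 24 = 15 → 'p'
Result = "fmlmp"


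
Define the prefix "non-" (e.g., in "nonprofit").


Prefix: non-
Example: nonprofit = non- + profit
Meaning = not


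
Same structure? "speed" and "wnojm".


Pattern of "speed": [0, 1, 2, 2, 3]
Pattern of "wnojm": [0, 1, 2, 3, 4]
Patterns do not match
Same pattern = No


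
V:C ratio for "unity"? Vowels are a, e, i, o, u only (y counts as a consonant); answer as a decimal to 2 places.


Word: "unity"
Vowels (a,e,i,o,u): 2
Consonants: 3
Ratio = 2/3
= 0.67


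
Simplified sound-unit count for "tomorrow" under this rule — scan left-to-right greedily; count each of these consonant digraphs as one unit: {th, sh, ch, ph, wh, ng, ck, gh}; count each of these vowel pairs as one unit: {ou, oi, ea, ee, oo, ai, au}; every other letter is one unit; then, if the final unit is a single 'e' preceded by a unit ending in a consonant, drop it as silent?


Word: "tomorrow" (8 letters)
Left-to-right scan:
  (1) 't' (letter)
  (2) 'o' (letter)
  (3) 'm' (letter)
  (4) 'o' (letter)
  (5) 'r' (letter)
  (6) 'r' (letter)
  (7) 'o' (letter)
  (8) 'w' (letter)
Units from scan: 8
Sound units = 8 units


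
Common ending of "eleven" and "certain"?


Word 1: "eleven"
Word 2: "certain"
Comparing from end:
  Pos -1: 'n' == 'n'
  Pos -2: 'e' != 'i' (stop)
LCS = "n" (length 1)


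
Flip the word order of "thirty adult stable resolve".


Original: "thirty adult stable resolve"
Words (1..n): thirty | adult | stable | resolve
Reversed (n..1): resolve | stable | adult | thirty
Result = "resolve stable adult thirty"


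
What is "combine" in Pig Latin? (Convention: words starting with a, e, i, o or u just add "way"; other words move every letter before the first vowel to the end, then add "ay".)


Word: "combine"
Starts with consonant(s) → move to end, add 'ay'
Consonant cluster: "c"
Pig Latin = "ombinecay"


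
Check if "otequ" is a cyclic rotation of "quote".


Word: "quote", Candidate: "otequ"
Method: check if candidate is substring of word+word
"quotequote" contains "otequ"? Yes
Is rotation = Yes


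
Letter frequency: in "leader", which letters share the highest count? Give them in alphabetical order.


Word: "leader"
Letter counts:
  'a': 1
  'd': 1
  'e': 2
  'l': 1
  'r': 1
Maximum count = 2
Most frequent = 'e' (2 times each)


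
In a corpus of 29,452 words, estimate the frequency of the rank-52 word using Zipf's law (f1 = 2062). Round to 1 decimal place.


Zipf's law: f(r) = f(1) / r
f(1) = 2062
f(52) = 2062 / 52
= 39.7 occurrences


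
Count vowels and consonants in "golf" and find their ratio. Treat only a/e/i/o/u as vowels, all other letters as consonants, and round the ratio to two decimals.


Word: "golf"
Vowels (a,e,i,o,u): 1
Consonants: 3
Ratio = 1/3
= 0.33


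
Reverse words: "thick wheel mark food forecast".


Original: "thick wheel mark food forecast"
Words (1..n): thick | wheel | mark | food | forecast
Reversed (n..1): forecast | food | mark | wheel | thick
Result = "forecast food mark wheel thick"


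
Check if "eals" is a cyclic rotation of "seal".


Word: "seal", Candidate: "eals"
Method: check if candidate is substring of word+word
"sealseal" contains "eals"? Yes
Is rotation = Yes


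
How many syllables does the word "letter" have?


Word: "letter"
Syllable breakdown: let · ter
Counting: 2 parts
= 2 syllables


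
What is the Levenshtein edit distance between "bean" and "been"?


Word 1: "bean" (length 4)
Word 2: "been" (length 4)
One optimal edit sequence (insert/delete/substitute each cost 1):
  1. keep 'b'
  2. keep 'e'
  3. substitute 'a' -> 'e'  (+1)
  4. keep 'n'
Total edit operations: 1
Edit distance = 1


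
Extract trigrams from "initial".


Word: "initial" (length 7)
Number of trigrams = 7 - 3 + 1 = 5
  Position 0: "ini"
  Position 1: "nit"
  Position 2: "iti"
  Position 3: "tia"
  Position 4: "ial"
Trigrams = "ini", "nit", "iti", "tia", "ial"


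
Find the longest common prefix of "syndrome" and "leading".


Word 1: "syndrome"
Word 2: "leading"
Comparing from start:
  Pos 0: 's' != 'l' (stop)
LCP = "" (length 0)


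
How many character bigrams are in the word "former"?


Word: "former" (length 6)
Number of 2-grams = length - 2 + 1 = 6 - 2 + 1
= 5


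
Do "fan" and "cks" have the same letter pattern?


Pattern of "fan": [0, 1, 2]
Pattern of "cks": [0, 1, 2]
Patterns match
Same pattern = Yes


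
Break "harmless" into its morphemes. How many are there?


Word: "harmless"
Morphemes: harm + -less
Each morpheme carries meaning
= 2 morphemes


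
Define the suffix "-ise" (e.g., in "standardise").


Suffix: -ise
As in: standardise -> standard + -ise
Meaning = to make


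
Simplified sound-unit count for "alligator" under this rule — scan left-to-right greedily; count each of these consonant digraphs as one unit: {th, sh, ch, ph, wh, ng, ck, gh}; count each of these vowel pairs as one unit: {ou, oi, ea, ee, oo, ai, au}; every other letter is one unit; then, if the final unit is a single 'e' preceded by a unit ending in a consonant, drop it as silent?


Word: "alligator" (9 letters)
Left-to-right scan:
  1. 'a' (letter)
  2. 'l' (letter)
  3. 'l' (letter)
  4. 'i' (letter)
  5. 'g' (letter)
  6. 'a' (letter)
  7. 't' (letter)
  8. 'o' (letter)
  9. 'r' (letter)
Units from scan: 9
Sound units = 9 units


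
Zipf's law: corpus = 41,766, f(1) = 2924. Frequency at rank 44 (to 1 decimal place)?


Zipf's law: f(r) = f(1) / r
f(1) = 2924
f(44) = 2924 / 44
= 66.5 occurrences


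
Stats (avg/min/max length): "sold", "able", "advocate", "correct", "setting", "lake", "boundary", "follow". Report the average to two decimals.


Lengths: "sold"=4, "able"=4, "advocate"=8, "correct"=7, "setting"=7, "lake"=4, "boundary"=8, "follow"=6
Sum = 48, Count = 8
Average = 48/8 = 6.00
= avg=6.00, min=4, max=8


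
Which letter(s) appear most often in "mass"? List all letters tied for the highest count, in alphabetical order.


Word: "mass"
Letter counts:
  'a': 1
  'm': 1
  's': 2
Maximum count = 2
Most frequent = 's' (2 times each)


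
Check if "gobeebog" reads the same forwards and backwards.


Word: "gobeebog"
Reversed: "gobeebog"
Forward == Backward? gobeebog == gobeebog
Palindrome = Yes


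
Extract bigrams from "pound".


Word: "pound" (length 5)
Number of bigrams = 5 - 2 + 1 = 4
  Position 0: "po"
  Position 1: "ou"
  Position 2: "un"
  Position 3: "nd"
Bigrams = "po", "ou", "un", "nd"


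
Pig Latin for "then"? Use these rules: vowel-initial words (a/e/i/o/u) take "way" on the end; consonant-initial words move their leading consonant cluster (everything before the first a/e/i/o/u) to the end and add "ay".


Word: "then"
Starts with consonant(s) → move to end, add 'ay'
Consonant cluster: "th"
Pig Latin = "enthay"


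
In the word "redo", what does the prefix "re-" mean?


Prefix: re-
As in: redo -> re- + do
Meaning = again


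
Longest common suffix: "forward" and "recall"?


Word 1: "forward"
Word 2: "recall"
Comparing from end:
  Pos -1: 'd' != 'l' (stop)
LCS = "" (length 0)


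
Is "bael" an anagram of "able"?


Word 1: "able" → sorted: abel
Word 2: "bael" → sorted: abel
Same letters? abel == abel
Anagram = Yes


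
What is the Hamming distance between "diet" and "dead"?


Comparing character by character (same length = 4):
  Pos 0: 'd' vs 'd' =
  Pos 1: 'i' vs 'e' !=
  Pos 2: 'e' vs 'a' !=
  Pos 3: 't' vs 'd' !=
Hamming distance = 3


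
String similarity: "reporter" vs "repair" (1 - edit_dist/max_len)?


Word 1: "reporter" (length 8)
Word 2: "repair" (length 6)
One optimal edit sequence:
  1. keep 'r'
  2. keep 'e'
  3. keep 'p'
  4. delete 'o'  (+1)
  5. delete 'r'  (+1)
  6. substitute 't' -> 'a'  (+1)
  7. substitute 'e' -> 'i'  (+1)
  8. keep 'r'
Edit distance = 4
Max length = max(8, 6) = 8
Similarity = 1 - 4/8
= 0.5000


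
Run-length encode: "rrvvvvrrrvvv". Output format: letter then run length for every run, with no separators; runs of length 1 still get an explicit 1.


String: "rrvvvvrrrvvv"
Scanning for consecutive runs:
  'r' x 2
  'v' x 4
  'r' x 3
  'v' x 3
RLE = "r2v4r3v3"


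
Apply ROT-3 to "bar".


Word: "bar"
Shift: 3
Each letter → (letter + shift) mod 26:
  'b' (1) + 3 = 4 → 'e'
  'a' (0) + 3 = 3 → 'd'
  'r' (17) + 3 = 20 → 'u'
Result = "edu"


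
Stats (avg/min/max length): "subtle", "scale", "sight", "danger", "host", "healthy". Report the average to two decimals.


Lengths: "subtle"=6, "scale"=5, "sight"=5, "danger"=6, "host"=4, "healthy"=7
Sum = 33, Count = 6
Average = 33/6 = 5.50
= avg=5.50, min=4, max=7


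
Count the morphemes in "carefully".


Word: "carefully"
Morphemes: care | -ful | -ly
Each morpheme carries meaning
= 3 morphemes


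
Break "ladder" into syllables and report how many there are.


Word: "ladder"
Syllable breakdown: lad / der
Counting: 2 parts
= 2 syllables


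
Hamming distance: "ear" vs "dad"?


Comparing character by character (same length = 3):
  Pos 0: 'e' vs 'd' !=
  Pos 1: 'a' vs 'a' =
  Pos 2: 'r' vs 'd' !=
Hamming distance = 2


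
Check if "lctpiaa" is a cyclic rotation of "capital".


Word: "capital", Candidate: "lctpiaa"
Method: check if candidate is substring of word+word
"capitalcapital" contains "lctpiaa"? No
Is rotation = No


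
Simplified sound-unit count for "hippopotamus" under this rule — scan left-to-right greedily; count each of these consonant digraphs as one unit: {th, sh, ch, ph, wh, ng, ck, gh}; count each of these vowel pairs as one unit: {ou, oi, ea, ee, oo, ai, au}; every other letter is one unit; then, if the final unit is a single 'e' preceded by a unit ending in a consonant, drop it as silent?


Word: "hippopotamus" (12 letters)
Left-to-right scan:
  [1] 'h' (letter)
  [2] 'i' (letter)
  [3] 'p' (letter)
  [4] 'p' (letter)
  [5] 'o' (letter)
  [6] 'p' (letter)
  [7] 'o' (letter)
  [8] 't' (letter)
  [9] 'a' (letter)
  [10] 'm' (letter)
  [11] 'u' (letter)
  [12] 's' (letter)
Units from scan: 12
Sound units = 12 units


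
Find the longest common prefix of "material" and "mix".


Word 1: "material"
Word 2: "mix"
Comparing from start:
  Pos 0: 'm' == 'm'
  Pos 1: 'a' != 'i' (stop)
LCP = "m" (length 1)


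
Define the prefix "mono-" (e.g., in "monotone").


Prefix: mono-
Example: monotone (mono- + tone)
Meaning = one


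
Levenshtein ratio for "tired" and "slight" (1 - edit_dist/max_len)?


Word 1: "tired" (length 5)
Word 2: "slight" (length 6)
One optimal edit sequence:
  1. insert 's'  (+1)
  2. substitute 't' -> 'l'  (+1)
  3. keep 'i'
  4. substitute 'r' -> 'g'  (+1)
  5. substitute 'e' -> 'h'  (+1)
  6. substitute 'd' -> 't'  (+1)
Edit distance = 5
Max length = max(5, 6) = 6
Similarity = 1 - 5/6
= 0.1667


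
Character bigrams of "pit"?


Word: "pit" (length 3)
Number of bigrams = 3 - 2 + 1 = 2
  Position 0: "pi"
  Position 1: "it"
Bigrams = "pi", "it"


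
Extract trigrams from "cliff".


Word: "cliff" (length 5)
Number of trigrams = 5 - 3 + 1 = 3
  Position 0: "cli"
  Position 1: "lif"
  Position 2: "iff"
Trigrams = "cli", "lif", "iff"


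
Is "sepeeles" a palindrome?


Word: "sepeeles"
Reversed: "seleepes"
Forward == Backward? sepeeles != seleepes
Palindrome = No


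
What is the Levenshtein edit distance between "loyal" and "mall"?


Word 1: "loyal" (length 5)
Word 2: "mall" (length 4)
One optimal edit sequence (insert/delete/substitute each cost 1):
  1. delete 'l'  (+1)
  2. substitute 'o' -> 'm'  (+1)
  3. substitute 'y' -> 'a'  (+1)
  4. substitute 'a' -> 'l'  (+1)
  5. keep 'l'
Total edit operations: 4
Edit distance = 4


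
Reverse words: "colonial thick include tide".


Original: "colonial thick include tide"
Words (1..n): colonial | thick | include | tide
Reversed (n..1): tide | include | thick | colonial
Result = "tide include thick colonial"


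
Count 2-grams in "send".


Word: "send" (length 4)
Number of 2-grams = length - 2 + 1 = 4 - 2 + 1
= 3


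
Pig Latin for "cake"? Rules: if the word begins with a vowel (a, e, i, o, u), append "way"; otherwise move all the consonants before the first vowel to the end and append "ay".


Word: "cake"
Starts with consonant(s) → move to end, add 'ay'
Consonant cluster: "c"
Pig Latin = "akecay"


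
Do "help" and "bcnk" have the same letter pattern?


Pattern of "help": [0, 1, 2, 3]
Pattern of "bcnk": [0, 1, 2, 3]
Patterns match
Same pattern = Yes


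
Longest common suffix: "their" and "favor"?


Word 1: "their"
Word 2: "favor"
Comparing from end:
  Pos -1: 'r' == 'r'
  Pos -2: 'i' != 'o' (stop)
LCS = "r" (length 1)


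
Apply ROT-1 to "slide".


Word: "slide"
Shift: 1
Each letter → (letter + shift) mod 26:
  's' (18) + 1 = 19 → 't'
  'l' (11) + 1 = 12 → 'm'
  'i' (8) + 1 = 9 → 'j'
  'd' (3) + 1 = 4 → 'e'
  'e' (4) + 1 = 5 → 'f'
Result = "tmjef"


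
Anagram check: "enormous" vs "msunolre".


Word 1: "enormous" → sorted: emnoorsu
Word 2: "msunolre" → sorted: elmnorsu
Same letters? emnoorsu != elmnorsu
Anagram = No


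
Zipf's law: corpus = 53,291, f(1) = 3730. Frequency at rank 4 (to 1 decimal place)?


Zipf's law: f(r) = f(1) / r
f(1) = 3730
f(4) = 3730 / 4
= 932.5 occurrences


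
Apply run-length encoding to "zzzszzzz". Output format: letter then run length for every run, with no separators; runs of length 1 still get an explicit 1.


String: "zzzszzzz"
Scanning for consecutive runs:
  'z' x 3
  's' x 1
  'z' x 4
RLE = "z3s1z4"


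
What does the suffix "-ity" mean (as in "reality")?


Suffix: -ity
Example: reality = real + -ity
Meaning = quality of


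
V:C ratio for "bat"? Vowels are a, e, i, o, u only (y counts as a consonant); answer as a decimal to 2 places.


Word: "bat"
Vowels (a,e,i,o,u): 1
Consonants: 2
Ratio = 1/2
= 0.50


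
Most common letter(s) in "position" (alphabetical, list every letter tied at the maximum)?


Word: "position"
Letter counts:
  'i': 2
  'n': 1
  'o': 2
  'p': 1
  's': 1
  't': 1
Maximum count = 2
Most frequent = 'i', 'o' (2 times each)


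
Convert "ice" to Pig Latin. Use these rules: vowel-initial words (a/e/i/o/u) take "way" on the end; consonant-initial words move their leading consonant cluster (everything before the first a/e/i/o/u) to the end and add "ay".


Word: "ice"
Starts with vowel → add 'way'
Pig Latin = "iceway"


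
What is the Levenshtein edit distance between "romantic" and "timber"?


Word 1: "romantic" (length 8)
Word 2: "timber" (length 6)
One optimal edit sequence (insert/delete/substitute each cost 1):
  1. substitute 'r' -> 't'  (+1)
  2. substitute 'o' -> 'i'  (+1)
  3. keep 'm'
  4. delete 'a'  (+1)
  5. delete 'n'  (+1)
  6. substitute 't' -> 'b'  (+1)
  7. substitute 'i' -> 'e'  (+1)
  8. substitute 'c' -> 'r'  (+1)
Total edit operations: 7
Edit distance = 7


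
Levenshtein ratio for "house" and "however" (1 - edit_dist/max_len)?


Word 1: "house" (length 5)
Word 2: "however" (length 7)
One optimal edit sequence:
  1. keep 'h'
  2. keep 'o'
  3. insert 'w'  (+1)
  4. substitute 'u' -> 'e'  (+1)
  5. substitute 's' -> 'v'  (+1)
  6. keep 'e'
  7. insert 'r'  (+1)
Edit distance = 4
Max length = max(5, 7) = 7
Similarity = 1 - 4/7
= 0.4286


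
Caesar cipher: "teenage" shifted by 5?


Word: "teenage"
Shift: 5
Each letter → (letter + shift) mod 26:
  't' (19) + 5 = 24 → 'y'
  'e' (4) + 5 = 9 → 'j'
  'e' (4) + 5 = 9 → 'j'
  'n' (13) + 5 = 18 → 's'
  'a' (0) + 5 = 5 → 'f'
  'g' (6) + 5 = 11 → 'l'
  'e' (4) + 5 = 9 → 'j'
Result = "yjjsflj"


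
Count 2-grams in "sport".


Word: "sport" (length 5)
Number of 2-grams = length - 2 + 1 = 5 - 2 + 1
= 4


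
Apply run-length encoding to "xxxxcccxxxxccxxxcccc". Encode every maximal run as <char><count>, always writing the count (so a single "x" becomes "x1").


String: "xxxxcccxxxxccxxxcccc"
Scanning for consecutive runs:
  'x' x 4
  'c' x 3
  'x' x 4
  'c' x 2
  'x' x 3
  'c' x 4
RLE = "x4c3x4c2x3c4"


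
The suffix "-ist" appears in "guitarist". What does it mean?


Suffix: -ist
Example: guitarist = guitar + -ist
Meaning = one who practices


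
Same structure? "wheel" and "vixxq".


Pattern of "wheel": [0, 1, 2, 2, 3]
Pattern of "vixxq": [0, 1, 2, 2, 3]
Patterns match
Same pattern = Yes


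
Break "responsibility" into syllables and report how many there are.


Word: "responsibility"
Syllable breakdown: re | spon | si | bil | i | ty
Counting: 6 parts
= 6 syllables


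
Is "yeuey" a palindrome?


Word: "yeuey"
Reversed: "yeuey"
Forward == Backward? yeuey == yeuey
Palindrome = Yes


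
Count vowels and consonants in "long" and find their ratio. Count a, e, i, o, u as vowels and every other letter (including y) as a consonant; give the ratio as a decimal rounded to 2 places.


Word: "long"
Vowels (a,e,i,o,u): 1
Consonants: 3
Ratio = 1/3
= 0.33


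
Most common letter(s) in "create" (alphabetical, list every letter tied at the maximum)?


Word: "create"
Letter counts:
  'a': 1
  'c': 1
  'e': 2
  'r': 1
  't': 1
Maximum count = 2
Most frequent = 'e' (2 times each)


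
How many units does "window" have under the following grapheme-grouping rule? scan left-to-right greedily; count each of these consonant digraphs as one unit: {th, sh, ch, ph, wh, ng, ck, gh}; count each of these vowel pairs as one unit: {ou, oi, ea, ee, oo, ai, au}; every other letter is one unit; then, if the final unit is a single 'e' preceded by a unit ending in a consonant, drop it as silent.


Word: "window" (6 letters)
Left-to-right scan:
  (1) 'w' (letter)
  (2) 'i' (letter)
  (3) 'n' (letter)
  (4) 'd' (letter)
  (5) 'o' (letter)
  (6) 'w' (letter)
Units from scan: 6
Sound units = 6 units


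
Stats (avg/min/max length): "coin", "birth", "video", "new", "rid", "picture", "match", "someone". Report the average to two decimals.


Lengths: "coin"=4, "birth"=5, "video"=5, "new"=3, "rid"=3, "picture"=7, "match"=5, "someone"=7
Sum = 39, Count = 8
Average = 39/8 = 4.88
= avg=4.88, min=3, max=7


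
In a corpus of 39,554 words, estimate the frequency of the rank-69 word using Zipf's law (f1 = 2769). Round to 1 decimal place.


Zipf's law: f(r) = f(1) / r
f(1) = 2769
f(69) = 2769 / 69
= 40.1 occurrences


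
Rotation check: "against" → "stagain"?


Word: "against", Candidate: "stagain"
Method: check if candidate is substring of word+word
"againstagainst" contains "stagain"? Yes
Is rotation = Yes


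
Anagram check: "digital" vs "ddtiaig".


Word 1: "digital" → sorted: adgiilt
Word 2: "ddtiaig" → sorted: addgiit
Same letters? adgiilt != addgiit
Anagram = No


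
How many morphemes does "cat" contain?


Word: "cat"
Morphemes: cat
Each morpheme carries meaning
= 1 morpheme


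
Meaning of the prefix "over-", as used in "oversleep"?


Prefix: over-
Example: oversleep (over- + sleep)
Meaning = excessive


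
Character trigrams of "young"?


Word: "young" (length 5)
Number of trigrams = 5 - 3 + 1 = 3
  Position 0: "you"
  Position 1: "oun"
  Position 2: "ung"
Trigrams = "you", "oun", "ung"


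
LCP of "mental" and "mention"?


Word 1: "mental"
Word 2: "mention"
Comparing from start:
  Pos 0: 'm' == 'm'
  Pos 1: 'e' == 'e'
  Pos 2: 'n' == 'n'
  Pos 3: 't' == 't'
  Pos 4: 'a' != 'i' (stop)
LCP = "ment" (length 4)


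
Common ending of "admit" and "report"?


Word 1: "admit"
Word 2: "report"
Comparing from end:
  Pos -1: 't' == 't'
  Pos -2: 'i' != 'r' (stop)
LCS = "t" (length 1)


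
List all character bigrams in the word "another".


Word: "another" (length 7)
Number of bigrams = 7 - 2 + 1 = 6
  Position 0: "an"
  Position 1: "no"
  Position 2: "ot"
  Position 3: "th"
  Position 4: "he"
  Position 5: "er"
Bigrams = "an", "no", "ot", "th", "he", "er"


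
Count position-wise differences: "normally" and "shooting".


Comparing character by character (same length = 8):
  Pos 0: 'n' vs 's' !=
  Pos 1: 'o' vs 'h' !=
  Pos 2: 'r' vs 'o' !=
  Pos 3: 'm' vs 'o' !=
  Pos 4: 'a' vs 't' !=
  Pos 5: 'l' vs 'i' !=
  Pos 6: 'l' vs 'n' !=
  Pos 7: 'y' vs 'g' !=
Hamming distance = 8


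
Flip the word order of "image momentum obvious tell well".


Original: "image momentum obvious tell well"
Words (1..n): image | momentum | obvious | tell | well
Reversed (n..1): well | tell | obvious | momentum | image
Result = "well tell obvious momentum image"


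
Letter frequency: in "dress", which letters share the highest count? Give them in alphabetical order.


Word: "dress"
Letter counts:
  'd': 1
  'e': 1
  'r': 1
  's': 2
Maximum count = 2
Most frequent = 's' (2 times each)


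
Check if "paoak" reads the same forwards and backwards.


Word: "paoak"
Reversed: "kaoap"
Forward == Backward? paoak != kaoap
Palindrome = No


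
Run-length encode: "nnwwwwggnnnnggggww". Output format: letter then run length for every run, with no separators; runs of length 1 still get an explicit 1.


String: "nnwwwwggnnnnggggww"
Scanning for consecutive runs:
  'n' x 2
  'w' x 4
  'g' x 2
  'n' x 4
  'g' x 4
  'w' x 2
RLE = "n2w4g2n4g4w2"


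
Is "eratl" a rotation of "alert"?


Word: "alert", Candidate: "eratl"
Method: check if candidate is substring of word+word
"alertalert" contains "eratl"? No
Is rotation = No


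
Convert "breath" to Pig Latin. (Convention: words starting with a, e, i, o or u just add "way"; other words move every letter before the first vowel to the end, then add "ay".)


Word: "breath"
Starts with consonant(s) → move to end, add 'ay'
Consonant cluster: "br"
Pig Latin = "eathbray"


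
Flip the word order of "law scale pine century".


Original: "law scale pine century"
Words (1..n): law | scale | pine | century
Reversed (n..1): century | pine | scale | law
Result = "century pine scale law"


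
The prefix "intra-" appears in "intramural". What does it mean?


Prefix: intra-
Example: intramural (intra- + mural)
Meaning = within


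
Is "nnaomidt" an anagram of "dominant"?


Word 1: "dominant" → sorted: adimnnot
Word 2: "nnaomidt" → sorted: adimnnot
Same letters? adimnnot == adimnnot
Anagram = Yes


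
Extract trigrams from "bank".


Word: "bank" (length 4)
Number of trigrams = 4 - 3 + 1 = 2
  Position 0: "ban"
  Position 1: "ank"
Trigrams = "ban", "ank"


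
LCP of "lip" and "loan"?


Word 1: "lip"
Word 2: "loan"
Comparing from start:
  Pos 0: 'l' == 'l'
  Pos 1: 'i' != 'o' (stop)
LCP = "l" (length 1)


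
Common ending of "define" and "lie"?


Word 1: "define"
Word 2: "lie"
Comparing from end:
  Pos -1: 'e' == 'e'
  Pos -2: 'n' != 'i' (stop)
LCS = "e" (length 1)


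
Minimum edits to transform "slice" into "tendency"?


Word 1: "slice" (length 5)
Word 2: "tendency" (length 8)
One optimal edit sequence (insert/delete/substitute each cost 1):
  1. insert 't'  (+1)
  2. insert 'e'  (+1)
  3. insert 'n'  (+1)
  4. substitute 's' -> 'd'  (+1)
  5. substitute 'l' -> 'e'  (+1)
  6. substitute 'i' -> 'n'  (+1)
  7. keep 'c'
  8. substitute 'e' -> 'y'  (+1)
Total edit operations: 7
Edit distance = 7


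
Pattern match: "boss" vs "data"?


Pattern of "boss": [0, 1, 2, 2]
Pattern of "data": [0, 1, 2, 1]
Patterns do not match
Same pattern = No


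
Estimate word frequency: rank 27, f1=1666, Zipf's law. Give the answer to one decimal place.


Zipf's law: f(r) = f(1) / r
f(1) = 1666
f(27) = 1666 / 27
= 61.7 occurrences


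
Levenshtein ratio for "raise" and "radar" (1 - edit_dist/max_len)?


Word 1: "raise" (length 5)
Word 2: "radar" (length 5)
One optimal edit sequence:
  1. keep 'r'
  2. keep 'a'
  3. substitute 'i' -> 'd'  (+1)
  4. substitute 's' -> 'a'  (+1)
  5. substitute 'e' -> 'r'  (+1)
Edit distance = 3
Max length = max(5, 5) = 5
Similarity = 1 - 3/5
= 0.4000
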